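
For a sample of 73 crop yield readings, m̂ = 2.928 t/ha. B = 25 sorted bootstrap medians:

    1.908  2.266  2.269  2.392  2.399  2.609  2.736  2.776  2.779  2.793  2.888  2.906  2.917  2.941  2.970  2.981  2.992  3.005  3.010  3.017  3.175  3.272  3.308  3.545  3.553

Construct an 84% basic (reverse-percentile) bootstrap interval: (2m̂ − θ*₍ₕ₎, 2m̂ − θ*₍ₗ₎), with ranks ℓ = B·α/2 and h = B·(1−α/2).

(2.548, 3.590)

Percentile endpoints at ranks 2 and 23: θ*₍2₎ = 2.266, θ*₍23₎ = 3.308.
Basic interval reflects these around m̂:
  lower = 2 × 2.928 − 3.308 = 2.548
  upper = 2 × 2.928 − 2.266 = 3.590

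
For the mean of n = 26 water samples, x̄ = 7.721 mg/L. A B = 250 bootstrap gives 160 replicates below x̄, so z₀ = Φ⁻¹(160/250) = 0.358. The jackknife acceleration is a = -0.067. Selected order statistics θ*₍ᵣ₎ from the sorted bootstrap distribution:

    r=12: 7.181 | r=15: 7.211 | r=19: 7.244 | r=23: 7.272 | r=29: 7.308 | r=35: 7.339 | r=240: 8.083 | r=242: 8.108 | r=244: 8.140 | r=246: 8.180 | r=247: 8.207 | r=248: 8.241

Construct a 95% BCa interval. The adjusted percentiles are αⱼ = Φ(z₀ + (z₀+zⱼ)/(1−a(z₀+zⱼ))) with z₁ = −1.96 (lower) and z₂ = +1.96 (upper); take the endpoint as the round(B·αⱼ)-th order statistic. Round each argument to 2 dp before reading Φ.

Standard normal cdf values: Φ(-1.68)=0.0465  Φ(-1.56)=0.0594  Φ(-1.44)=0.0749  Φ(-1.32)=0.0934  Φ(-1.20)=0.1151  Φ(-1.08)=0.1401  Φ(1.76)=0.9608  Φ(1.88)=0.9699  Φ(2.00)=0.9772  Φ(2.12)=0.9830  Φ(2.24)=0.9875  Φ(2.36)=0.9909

(7.244, 8.241)

Lower: z₀ + z₁ = 0.358 + (-1.960) = -1.602; 1 − a(z₀+z₁) = 1 − (-0.067)(-1.602) = 0.8927; argument = 0.358 + (-1.602)/0.8927 = -1.4366 → -1.44.
α₁ = Φ(-1.44) = 0.0749; rank = round(250 × 0.0749) = 19; θ*₍19₎ = 7.244.
Upper: z₀ + z₂ = 2.318; 1 − a(z₀+z₂) = 1.1553; argument = 2.3644 → 2.36; α₂ = 0.9909; rank = 248; θ*₍248₎ = 8.241.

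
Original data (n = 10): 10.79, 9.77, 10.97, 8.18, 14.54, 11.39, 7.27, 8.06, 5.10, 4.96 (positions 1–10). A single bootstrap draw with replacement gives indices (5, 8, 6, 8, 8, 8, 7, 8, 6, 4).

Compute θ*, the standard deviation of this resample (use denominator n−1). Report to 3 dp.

Resample values: 14.54, 8.06, 11.39, 8.06, 8.06, 8.06, 7.27, 8.06, 11.39, 8.18.
Mean = 9.3070; sum of squared deviations = 49.2566
s² = 49.2566 / 9 = 5.4730
s = √5.4730 = 2.339

θ* = 2.339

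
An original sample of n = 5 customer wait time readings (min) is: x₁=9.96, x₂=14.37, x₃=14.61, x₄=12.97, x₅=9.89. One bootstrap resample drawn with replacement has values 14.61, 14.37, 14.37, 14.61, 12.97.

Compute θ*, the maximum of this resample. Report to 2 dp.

Maximum = 14.61

θ* = 14.61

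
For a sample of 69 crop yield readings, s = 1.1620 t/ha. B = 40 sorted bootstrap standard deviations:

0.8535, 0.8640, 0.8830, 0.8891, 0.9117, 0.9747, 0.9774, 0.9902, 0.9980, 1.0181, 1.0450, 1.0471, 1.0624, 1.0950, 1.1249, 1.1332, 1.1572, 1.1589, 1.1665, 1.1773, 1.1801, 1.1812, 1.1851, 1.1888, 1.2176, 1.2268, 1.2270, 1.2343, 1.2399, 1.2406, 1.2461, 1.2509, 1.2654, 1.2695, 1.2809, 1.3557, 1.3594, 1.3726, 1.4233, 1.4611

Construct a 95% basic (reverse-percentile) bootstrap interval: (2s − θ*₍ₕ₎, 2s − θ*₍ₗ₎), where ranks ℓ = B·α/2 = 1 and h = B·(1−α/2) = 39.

(0.9007, 1.4705)

Percentile endpoints at ranks 1 and 39: θ*₍1₎ = 0.8535, θ*₍39₎ = 1.4233.
Basic interval reflects these around s:
  lower = 2 × 1.1620 − 1.4233 = 0.9007
  upper = 2 × 1.1620 − 0.8535 = 1.4705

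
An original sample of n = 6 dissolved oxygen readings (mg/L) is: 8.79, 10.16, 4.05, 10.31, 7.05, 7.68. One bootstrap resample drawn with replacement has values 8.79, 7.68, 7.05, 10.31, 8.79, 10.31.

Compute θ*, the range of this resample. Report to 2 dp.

θ* = 3.26

Range = 10.31 − 7.05 = 3.26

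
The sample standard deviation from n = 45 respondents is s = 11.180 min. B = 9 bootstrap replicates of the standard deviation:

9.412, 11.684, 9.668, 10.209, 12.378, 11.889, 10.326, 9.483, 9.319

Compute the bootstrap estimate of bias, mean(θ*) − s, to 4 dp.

mean(θ*) = (9.412 + 11.684 + 9.668 + 10.209 + 12.378 + 11.889 + 10.326 + 9.483 + 9.319) / 9 = 10.48533
bias = 10.48533 − 11.180

bias = −0.6947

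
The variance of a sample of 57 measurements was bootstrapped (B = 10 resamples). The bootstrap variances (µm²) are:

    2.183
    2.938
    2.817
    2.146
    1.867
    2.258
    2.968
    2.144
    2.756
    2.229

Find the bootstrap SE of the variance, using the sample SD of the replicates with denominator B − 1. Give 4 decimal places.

Bootstrap SE is the standard deviation of the 10 replicate variances.
Mean of replicates: (2.183 + 2.938 + 2.817 + 2.146 + 1.867 + 2.258 + 2.968 + 2.144 + 2.756 + 2.229) / 10 = 24.30600 / 10 = 2.43060
Sum of squared deviations: (−0.24760)² + (+0.50740)² + (+0.38640)² + (−0.28460)² + (−0.56360)² + (−0.17260)² + (+0.53740)² + (−0.28660)² + (+0.32540)² + (−0.20160)² = 1.41396
Variance = 1.41396 / 9 = 0.15711
SE* = √0.15711

SE* = 0.3964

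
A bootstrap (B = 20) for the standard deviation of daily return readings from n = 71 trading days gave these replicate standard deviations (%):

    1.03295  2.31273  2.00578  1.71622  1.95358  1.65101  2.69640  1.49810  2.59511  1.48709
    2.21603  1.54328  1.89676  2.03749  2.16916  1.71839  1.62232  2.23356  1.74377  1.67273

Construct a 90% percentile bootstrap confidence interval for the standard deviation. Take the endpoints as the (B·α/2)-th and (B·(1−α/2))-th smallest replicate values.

(1.03295, 2.59511)

Sorted replicates: 1.03295, 1.48709, 1.49810, 1.54328, 1.62232, 1.65101, 1.67273, 1.71622, 1.71839, 1.74377, 1.89676, 1.95358, 2.00578, 2.03749, 2.16916, 2.21603, 2.23356, 2.31273, 2.59511, 2.69640
α = 0.10; lower rank = 20 × 0.050 = 1; upper rank = 20 × 0.950 = 19.
The 1st smallest replicate is 1.03295; the 19th is 2.59511.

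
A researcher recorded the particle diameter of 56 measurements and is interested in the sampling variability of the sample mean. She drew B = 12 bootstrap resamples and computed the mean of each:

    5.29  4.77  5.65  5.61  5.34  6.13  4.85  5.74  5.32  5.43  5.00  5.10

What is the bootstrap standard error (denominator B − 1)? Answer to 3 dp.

SE* = 0.393

Bootstrap SE is the standard deviation of the 12 replicate means.
Mean of replicates: (5.29 + 4.77 + 5.65 + 5.61 + 5.34 + 6.13 + 4.85 + 5.74 + 5.32 + 5.43 + 5.00 + 5.10) / 12 = 64.2300 / 12 = 5.3525
Sum of squared deviations: (−0.0625)² + (−0.5825)² + (+0.2975)² + (+0.2575)² + (−0.0125)² + (+0.7775)² + (−0.5025)² + (+0.3875)² + (−0.0325)² + (+0.0775)² + (−0.3525)² + (−0.2525)² = 1.7004
Variance = 1.7004 / 11 = 0.1546
SE* = √0.1546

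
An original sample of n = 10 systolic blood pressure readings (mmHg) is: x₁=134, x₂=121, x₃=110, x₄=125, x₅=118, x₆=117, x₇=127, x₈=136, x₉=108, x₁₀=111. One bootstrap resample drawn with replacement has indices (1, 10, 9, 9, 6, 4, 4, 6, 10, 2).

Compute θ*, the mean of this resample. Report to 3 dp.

Resample values: 134, 111, 108, 108, 117, 125, 125, 117, 111, 121.
Mean = (134 + 111 + 108 + 108 + 117 + 125 + 125 + 117 + 111 + 121) / 10 = 1177.0 / 10 = 117.700

θ* = 117.700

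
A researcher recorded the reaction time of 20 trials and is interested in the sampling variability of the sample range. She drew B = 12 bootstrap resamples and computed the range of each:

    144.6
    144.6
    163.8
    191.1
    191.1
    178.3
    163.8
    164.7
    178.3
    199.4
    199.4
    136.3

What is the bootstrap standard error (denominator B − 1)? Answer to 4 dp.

SE* = 21.8843

Bootstrap SE is the standard deviation of the 12 replicate ranges.
Mean of replicates: (144.6 + 144.6 + 163.8 + 191.1 + 191.1 + 178.3 + 163.8 + 164.7 + 178.3 + 199.4 + 199.4 + 136.3) / 12 = 2055.40000 / 12 = 171.28333
Sum of squared deviations: (−26.68333)² + (−26.68333)² + (−7.48333)² + (+19.81667)² + (+19.81667)² + (+7.01667)² + (−7.48333)² + (−6.58333)² + (+7.01667)² + (+28.11667)² + (+28.11667)² + (−34.98333)² = 5268.13667
Variance = 5268.13667 / 11 = 478.92152
SE* = √478.92152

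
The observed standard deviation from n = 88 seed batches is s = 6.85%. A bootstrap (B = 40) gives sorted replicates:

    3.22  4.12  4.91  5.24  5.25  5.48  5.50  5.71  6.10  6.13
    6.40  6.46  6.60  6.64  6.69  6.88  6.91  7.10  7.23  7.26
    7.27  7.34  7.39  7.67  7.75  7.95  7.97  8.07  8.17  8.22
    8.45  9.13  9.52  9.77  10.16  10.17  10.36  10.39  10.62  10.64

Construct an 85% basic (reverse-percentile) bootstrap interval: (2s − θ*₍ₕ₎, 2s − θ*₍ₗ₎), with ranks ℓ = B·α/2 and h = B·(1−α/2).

(3.34, 8.79)

Percentile endpoints at ranks 3 and 37: θ*₍3₎ = 4.91, θ*₍37₎ = 10.36.
Basic interval reflects these around s:
  lower = 2 × 6.85 − 10.36 = 3.34
  upper = 2 × 6.85 − 4.91 = 8.79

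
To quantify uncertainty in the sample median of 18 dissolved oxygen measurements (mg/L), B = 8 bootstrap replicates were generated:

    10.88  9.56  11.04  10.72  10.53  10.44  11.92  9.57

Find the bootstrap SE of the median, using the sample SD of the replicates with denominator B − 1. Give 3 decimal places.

SE* = 0.775

Bootstrap SE is the standard deviation of the 8 replicate medians.
Mean of replicates: (10.88 + 9.56 + 11.04 + 10.72 + 10.53 + 10.44 + 11.92 + 9.57) / 8 = 84.6600 / 8 = 10.5825
Sum of squared deviations: (+0.2975)² + (−1.0225)² + (+0.4575)² + (+0.1375)² + (−0.0525)² + (−0.1425)² + (+1.3375)² + (−1.0125)² = 4.1993
Variance = 4.1993 / 7 = 0.5999
SE* = √0.5999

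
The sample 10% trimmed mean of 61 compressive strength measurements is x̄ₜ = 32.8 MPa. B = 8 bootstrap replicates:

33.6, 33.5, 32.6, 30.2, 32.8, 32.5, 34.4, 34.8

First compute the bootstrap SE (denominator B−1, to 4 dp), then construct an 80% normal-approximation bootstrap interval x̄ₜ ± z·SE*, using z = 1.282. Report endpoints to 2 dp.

Mean of replicates = 33.0500; sum of squared deviations = 14.0800; SE* = √(14.0800/7) = 1.4182
Margin = 1.282 × 1.4182 = 1.818
Interval: 32.8 ± 1.818

(30.98, 34.62)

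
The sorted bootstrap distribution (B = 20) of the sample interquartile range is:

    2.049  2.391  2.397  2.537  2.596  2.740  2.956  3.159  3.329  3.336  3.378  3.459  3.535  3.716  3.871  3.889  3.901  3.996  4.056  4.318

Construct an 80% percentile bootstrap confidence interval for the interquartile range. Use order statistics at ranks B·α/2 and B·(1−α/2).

α = 0.20; lower rank = 20 × 0.100 = 2; upper rank = 20 × 0.900 = 18.
The 2nd smallest replicate is 2.391; the 18th is 3.996.

(2.391, 3.996)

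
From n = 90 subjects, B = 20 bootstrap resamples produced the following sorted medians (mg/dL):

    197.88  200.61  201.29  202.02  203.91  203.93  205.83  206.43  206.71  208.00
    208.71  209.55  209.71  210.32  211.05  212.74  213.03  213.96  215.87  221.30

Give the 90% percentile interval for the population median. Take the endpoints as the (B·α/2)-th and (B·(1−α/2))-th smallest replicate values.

(197.88, 215.87)

α = 0.10; lower rank = 20 × 0.050 = 1; upper rank = 20 × 0.950 = 19.
The 1st smallest replicate is 197.88; the 19th is 215.87.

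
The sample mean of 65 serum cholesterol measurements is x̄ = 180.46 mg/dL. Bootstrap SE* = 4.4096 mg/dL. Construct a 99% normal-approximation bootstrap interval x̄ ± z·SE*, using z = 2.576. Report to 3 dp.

Margin = 2.576 × 4.4096 = 11.3591
Interval: 180.46 ± 11.3591

(169.101, 191.819)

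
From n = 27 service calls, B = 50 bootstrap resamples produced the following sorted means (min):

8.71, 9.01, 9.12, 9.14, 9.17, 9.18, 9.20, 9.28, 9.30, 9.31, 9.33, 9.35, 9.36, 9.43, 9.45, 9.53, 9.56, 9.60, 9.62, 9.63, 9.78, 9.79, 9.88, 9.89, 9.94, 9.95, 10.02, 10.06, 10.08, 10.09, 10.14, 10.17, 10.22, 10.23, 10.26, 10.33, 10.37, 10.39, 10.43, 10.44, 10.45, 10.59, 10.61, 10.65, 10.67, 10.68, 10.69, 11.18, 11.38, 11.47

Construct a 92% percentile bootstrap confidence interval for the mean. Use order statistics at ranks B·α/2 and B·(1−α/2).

α = 0.08; lower rank = 50 × 0.040 = 2; upper rank = 50 × 0.960 = 48.
The 2nd smallest replicate is 9.01; the 48th is 11.18.

(9.01, 11.18)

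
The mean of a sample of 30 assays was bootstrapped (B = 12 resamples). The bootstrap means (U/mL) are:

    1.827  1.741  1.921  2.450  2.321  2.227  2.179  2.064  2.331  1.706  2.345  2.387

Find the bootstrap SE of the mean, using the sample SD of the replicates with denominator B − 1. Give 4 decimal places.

SE* = 0.2653

Bootstrap SE is the standard deviation of the 12 replicate means.
Mean of replicates: (1.827 + 1.741 + 1.921 + 2.450 + 2.321 + 2.227 + 2.179 + 2.064 + 2.331 + 1.706 + 2.345 + 2.387) / 12 = 25.49900 / 12 = 2.12492
Sum of squared deviations: (−0.29792)² + (−0.38392)² + (−0.20392)² + (+0.32508)² + (+0.19608)² + (+0.10208)² + (+0.05408)² + (−0.06092)² + (+0.20608)² + (−0.41892)² + (+0.22008)² + (+0.26208)² = 0.77400
Variance = 0.77400 / 11 = 0.07036
SE* = √0.07036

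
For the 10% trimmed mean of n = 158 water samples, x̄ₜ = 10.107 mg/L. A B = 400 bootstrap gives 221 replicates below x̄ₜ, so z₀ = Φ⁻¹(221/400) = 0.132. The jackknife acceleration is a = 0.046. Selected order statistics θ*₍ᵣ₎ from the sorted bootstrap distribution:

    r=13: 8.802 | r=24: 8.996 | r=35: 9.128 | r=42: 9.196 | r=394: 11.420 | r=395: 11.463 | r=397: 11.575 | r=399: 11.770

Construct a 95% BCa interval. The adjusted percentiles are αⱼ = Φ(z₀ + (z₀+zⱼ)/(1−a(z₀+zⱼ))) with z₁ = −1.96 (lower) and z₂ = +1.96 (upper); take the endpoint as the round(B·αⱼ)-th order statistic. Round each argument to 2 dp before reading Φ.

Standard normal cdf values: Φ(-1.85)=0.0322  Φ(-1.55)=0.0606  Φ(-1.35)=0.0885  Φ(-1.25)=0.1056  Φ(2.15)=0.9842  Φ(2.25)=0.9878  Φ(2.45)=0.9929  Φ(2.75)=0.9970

(8.996, 11.575)

Lower: z₀ + z₁ = 0.132 + (-1.960) = -1.828; 1 − a(z₀+z₁) = 1 − (0.046)(-1.828) = 1.0841; argument = 0.132 + (-1.828)/1.0841 = -1.5542 → -1.55.
α₁ = Φ(-1.55) = 0.0606; rank = round(400 × 0.0606) = 24; θ*₍24₎ = 8.996.
Upper: z₀ + z₂ = 2.092; 1 − a(z₀+z₂) = 0.9038; argument = 2.4468 → 2.45; α₂ = 0.9929; rank = 397; θ*₍397₎ = 11.575.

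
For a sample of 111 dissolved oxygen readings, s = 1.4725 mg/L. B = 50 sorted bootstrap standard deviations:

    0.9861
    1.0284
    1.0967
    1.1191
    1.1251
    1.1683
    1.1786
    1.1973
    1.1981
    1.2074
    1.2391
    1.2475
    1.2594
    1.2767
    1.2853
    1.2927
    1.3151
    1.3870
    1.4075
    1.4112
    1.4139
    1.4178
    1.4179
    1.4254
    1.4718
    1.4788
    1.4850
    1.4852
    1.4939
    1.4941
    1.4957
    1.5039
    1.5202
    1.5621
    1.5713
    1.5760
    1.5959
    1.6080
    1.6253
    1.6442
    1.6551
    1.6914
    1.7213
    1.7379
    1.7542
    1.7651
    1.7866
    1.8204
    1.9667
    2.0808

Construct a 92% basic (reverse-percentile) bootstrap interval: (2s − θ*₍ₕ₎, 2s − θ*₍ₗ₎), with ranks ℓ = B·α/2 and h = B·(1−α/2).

Percentile endpoints at ranks 2 and 48: θ*₍2₎ = 1.0284, θ*₍48₎ = 1.8204.
Basic interval reflects these around s:
  lower = 2 × 1.4725 − 1.8204 = 1.1246
  upper = 2 × 1.4725 − 1.0284 = 1.9166

(1.1246, 1.9166)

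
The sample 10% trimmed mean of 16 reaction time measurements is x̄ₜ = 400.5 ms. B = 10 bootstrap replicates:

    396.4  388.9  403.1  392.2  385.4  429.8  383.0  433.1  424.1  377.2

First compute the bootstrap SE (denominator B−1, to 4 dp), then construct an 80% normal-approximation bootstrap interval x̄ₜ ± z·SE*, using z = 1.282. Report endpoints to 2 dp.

Mean of replicates = 401.3200; sum of squared deviations = 3775.6560; SE* = √(3775.6560/9) = 20.4821
Margin = 1.282 × 20.4821 = 26.258
Interval: 400.5 ± 26.258

(374.24, 426.76)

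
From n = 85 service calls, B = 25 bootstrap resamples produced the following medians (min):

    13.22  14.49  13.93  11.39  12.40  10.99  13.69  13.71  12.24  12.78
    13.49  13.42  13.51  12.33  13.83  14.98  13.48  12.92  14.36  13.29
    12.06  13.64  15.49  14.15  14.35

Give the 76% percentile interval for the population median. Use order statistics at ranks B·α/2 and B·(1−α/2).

Sorted replicates: 10.99, 11.39, 12.06, 12.24, 12.33, 12.40, 12.78, 12.92, 13.22, 13.29, 13.42, 13.48, 13.49, 13.51, 13.64, 13.69, 13.71, 13.83, 13.93, 14.15, 14.35, 14.36, 14.49, 14.98, 15.49
α = 0.24; lower rank = 25 × 0.120 = 3; upper rank = 25 × 0.880 = 22.
The 3rd smallest replicate is 12.06; the 22nd is 14.36.

(12.06, 14.36)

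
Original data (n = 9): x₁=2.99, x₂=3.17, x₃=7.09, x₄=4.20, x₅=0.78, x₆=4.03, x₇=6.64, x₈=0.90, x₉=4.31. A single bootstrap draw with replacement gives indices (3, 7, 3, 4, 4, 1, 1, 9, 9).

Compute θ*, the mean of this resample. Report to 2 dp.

Resample values: 7.09, 6.64, 7.09, 4.20, 4.20, 2.99, 2.99, 4.31, 4.31.
Mean = (7.09 + 6.64 + 7.09 + 4.20 + 4.20 + 2.99 + 2.99 + 4.31 + 4.31) / 9 = 43.820 / 9 = 4.87

θ* = 4.87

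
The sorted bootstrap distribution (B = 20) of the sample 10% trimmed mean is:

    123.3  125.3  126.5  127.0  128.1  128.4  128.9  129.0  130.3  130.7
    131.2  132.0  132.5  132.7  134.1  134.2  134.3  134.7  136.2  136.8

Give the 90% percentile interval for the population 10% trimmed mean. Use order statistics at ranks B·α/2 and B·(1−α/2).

(123.3, 136.2)

α = 0.10; lower rank = 20 × 0.050 = 1; upper rank = 20 × 0.950 = 19.
The 1st smallest replicate is 123.3; the 19th is 136.2.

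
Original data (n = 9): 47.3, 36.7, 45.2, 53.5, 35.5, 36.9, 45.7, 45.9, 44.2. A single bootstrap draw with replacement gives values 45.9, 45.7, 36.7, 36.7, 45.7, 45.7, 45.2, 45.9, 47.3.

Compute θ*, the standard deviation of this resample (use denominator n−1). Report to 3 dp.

Mean = 43.8667; sum of squared deviations = 134.6400
s² = 134.6400 / 8 = 16.8300
s = √16.8300 = 4.102

θ* = 4.102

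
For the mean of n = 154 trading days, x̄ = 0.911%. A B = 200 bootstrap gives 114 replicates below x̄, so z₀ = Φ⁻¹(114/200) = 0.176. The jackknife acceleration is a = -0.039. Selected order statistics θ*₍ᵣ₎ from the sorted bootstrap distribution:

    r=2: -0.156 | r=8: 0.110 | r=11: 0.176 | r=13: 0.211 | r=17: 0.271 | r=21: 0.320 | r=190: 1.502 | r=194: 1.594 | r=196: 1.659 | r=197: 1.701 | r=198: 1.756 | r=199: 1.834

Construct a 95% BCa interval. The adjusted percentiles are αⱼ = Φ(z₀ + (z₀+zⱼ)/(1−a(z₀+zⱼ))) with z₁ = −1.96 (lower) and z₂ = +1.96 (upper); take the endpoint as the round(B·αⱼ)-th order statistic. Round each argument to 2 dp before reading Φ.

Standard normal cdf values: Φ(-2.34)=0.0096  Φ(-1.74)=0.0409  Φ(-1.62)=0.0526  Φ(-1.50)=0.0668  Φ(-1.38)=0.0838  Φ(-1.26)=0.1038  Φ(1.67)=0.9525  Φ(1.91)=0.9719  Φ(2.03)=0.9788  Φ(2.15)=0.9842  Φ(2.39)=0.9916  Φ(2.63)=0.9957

Lower: z₀ + z₁ = 0.176 + (-1.960) = -1.784; 1 − a(z₀+z₁) = 1 − (-0.039)(-1.784) = 0.9304; argument = 0.176 + (-1.784)/0.9304 = -1.7414 → -1.74.
α₁ = Φ(-1.74) = 0.0409; rank = round(200 × 0.0409) = 8; θ*₍8₎ = 0.110.
Upper: z₀ + z₂ = 2.136; 1 − a(z₀+z₂) = 1.0833; argument = 2.1477 → 2.15; α₂ = 0.9842; rank = 197; θ*₍197₎ = 1.701.

(0.110, 1.701)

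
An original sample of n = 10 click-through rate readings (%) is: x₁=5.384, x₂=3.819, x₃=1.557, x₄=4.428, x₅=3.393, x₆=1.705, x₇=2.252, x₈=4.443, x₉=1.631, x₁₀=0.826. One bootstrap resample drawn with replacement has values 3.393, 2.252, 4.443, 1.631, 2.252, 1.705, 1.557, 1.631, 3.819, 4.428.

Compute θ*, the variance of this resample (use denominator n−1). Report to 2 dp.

Mean = 2.7111; sum of squared deviations = 12.7386
s² = 12.7386 / 9 = 1.4154

θ* = 1.42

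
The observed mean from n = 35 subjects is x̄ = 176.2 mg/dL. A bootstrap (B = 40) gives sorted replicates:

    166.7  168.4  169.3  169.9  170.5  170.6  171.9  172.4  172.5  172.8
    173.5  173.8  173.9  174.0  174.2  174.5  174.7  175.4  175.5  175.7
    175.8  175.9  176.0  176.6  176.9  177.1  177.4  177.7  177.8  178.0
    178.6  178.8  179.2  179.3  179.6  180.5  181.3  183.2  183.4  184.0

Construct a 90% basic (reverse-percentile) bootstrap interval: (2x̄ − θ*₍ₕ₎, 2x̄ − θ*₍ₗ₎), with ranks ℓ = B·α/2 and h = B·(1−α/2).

(169.2, 184.0)

Percentile endpoints at ranks 2 and 38: θ*₍2₎ = 168.4, θ*₍38₎ = 183.2.
Basic interval reflects these around x̄:
  lower = 2 × 176.2 − 183.2 = 169.2
  upper = 2 × 176.2 − 168.4 = 184.0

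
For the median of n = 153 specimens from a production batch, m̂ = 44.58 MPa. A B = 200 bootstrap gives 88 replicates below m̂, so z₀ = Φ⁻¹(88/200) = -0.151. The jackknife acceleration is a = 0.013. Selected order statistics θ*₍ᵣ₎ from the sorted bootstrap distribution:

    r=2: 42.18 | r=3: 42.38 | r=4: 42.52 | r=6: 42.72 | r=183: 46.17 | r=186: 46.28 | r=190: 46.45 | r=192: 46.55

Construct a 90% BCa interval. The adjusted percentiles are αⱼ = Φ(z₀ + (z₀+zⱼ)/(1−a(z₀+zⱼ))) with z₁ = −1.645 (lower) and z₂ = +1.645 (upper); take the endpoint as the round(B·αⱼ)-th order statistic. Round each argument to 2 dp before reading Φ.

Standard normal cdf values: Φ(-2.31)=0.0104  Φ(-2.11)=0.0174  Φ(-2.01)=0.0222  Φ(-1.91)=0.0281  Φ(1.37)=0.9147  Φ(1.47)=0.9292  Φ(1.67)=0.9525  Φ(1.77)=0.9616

(42.72, 46.17)

Lower: z₀ + z₁ = -0.151 + (-1.645) = -1.796; 1 − a(z₀+z₁) = 1 − (0.013)(-1.796) = 1.0233; argument = -0.151 + (-1.796)/1.0233 = -1.9060 → -1.91.
α₁ = Φ(-1.91) = 0.0281; rank = round(200 × 0.0281) = 6; θ*₍6₎ = 42.72.
Upper: z₀ + z₂ = 1.494; 1 − a(z₀+z₂) = 0.9806; argument = 1.3726 → 1.37; α₂ = 0.9147; rank = 183; θ*₍183₎ = 46.17.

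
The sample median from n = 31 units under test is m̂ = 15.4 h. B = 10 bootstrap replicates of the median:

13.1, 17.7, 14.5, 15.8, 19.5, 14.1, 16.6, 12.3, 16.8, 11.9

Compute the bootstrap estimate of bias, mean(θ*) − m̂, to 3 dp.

bias = −0.170

mean(θ*) = (13.1 + 17.7 + 14.5 + 15.8 + 19.5 + 14.1 + 16.6 + 12.3 + 16.8 + 11.9) / 10 = 15.2300
bias = 15.2300 − 15.4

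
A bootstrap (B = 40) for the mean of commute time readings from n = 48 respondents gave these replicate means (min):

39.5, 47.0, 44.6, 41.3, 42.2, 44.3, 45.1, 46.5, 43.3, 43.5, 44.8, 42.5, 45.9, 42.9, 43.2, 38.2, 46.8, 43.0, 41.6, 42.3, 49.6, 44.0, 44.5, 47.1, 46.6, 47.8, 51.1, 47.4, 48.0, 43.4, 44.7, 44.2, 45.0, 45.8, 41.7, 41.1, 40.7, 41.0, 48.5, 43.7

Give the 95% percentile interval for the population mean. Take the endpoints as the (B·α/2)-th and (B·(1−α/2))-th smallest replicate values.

(38.2, 49.6)

Sorted replicates: 38.2, 39.5, 40.7, 41.0, 41.1, 41.3, 41.6, 41.7, 42.2, 42.3, 42.5, 42.9, 43.0, 43.2, 43.3, 43.4, 43.5, 43.7, 44.0, 44.2, 44.3, 44.5, 44.6, 44.7, 44.8, 45.0, 45.1, 45.8, 45.9, 46.5, 46.6, 46.8, 47.0, 47.1, 47.4, 47.8, 48.0, 48.5, 49.6, 51.1
α = 0.05; lower rank = 40 × 0.025 = 1; upper rank = 40 × 0.975 = 39.
The 1st smallest replicate is 38.2; the 39th is 49.6.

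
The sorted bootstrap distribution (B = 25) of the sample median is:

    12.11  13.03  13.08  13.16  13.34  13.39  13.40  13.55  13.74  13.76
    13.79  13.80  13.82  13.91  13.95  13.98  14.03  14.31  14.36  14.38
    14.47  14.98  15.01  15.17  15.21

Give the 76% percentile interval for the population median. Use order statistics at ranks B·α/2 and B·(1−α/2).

(13.08, 14.98)

α = 0.24; lower rank = 25 × 0.120 = 3; upper rank = 25 × 0.880 = 22.
The 3rd smallest replicate is 13.08; the 22nd is 14.98.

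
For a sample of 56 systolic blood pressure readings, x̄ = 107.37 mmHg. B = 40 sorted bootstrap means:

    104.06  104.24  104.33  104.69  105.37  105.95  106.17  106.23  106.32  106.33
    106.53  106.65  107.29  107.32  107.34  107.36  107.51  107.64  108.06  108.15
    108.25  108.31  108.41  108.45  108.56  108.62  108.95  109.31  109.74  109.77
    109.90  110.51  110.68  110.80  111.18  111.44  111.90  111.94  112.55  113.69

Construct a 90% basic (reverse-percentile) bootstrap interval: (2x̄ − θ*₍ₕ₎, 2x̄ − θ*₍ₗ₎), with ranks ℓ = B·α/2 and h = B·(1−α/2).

Percentile endpoints at ranks 2 and 38: θ*₍2₎ = 104.24, θ*₍38₎ = 111.94.
Basic interval reflects these around x̄:
  lower = 2 × 107.37 − 111.94 = 102.80
  upper = 2 × 107.37 − 104.24 = 110.50

(102.80, 110.50)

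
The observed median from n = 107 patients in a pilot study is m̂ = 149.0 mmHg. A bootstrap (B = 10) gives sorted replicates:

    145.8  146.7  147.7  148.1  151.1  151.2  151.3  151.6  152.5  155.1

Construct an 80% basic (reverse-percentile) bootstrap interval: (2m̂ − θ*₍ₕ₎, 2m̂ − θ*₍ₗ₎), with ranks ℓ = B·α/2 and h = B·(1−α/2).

(145.5, 152.2)

Percentile endpoints at ranks 1 and 9: θ*₍1₎ = 145.8, θ*₍9₎ = 152.5.
Basic interval reflects these around m̂:
  lower = 2 × 149.0 − 152.5 = 145.5
  upper = 2 × 149.0 − 145.8 = 152.2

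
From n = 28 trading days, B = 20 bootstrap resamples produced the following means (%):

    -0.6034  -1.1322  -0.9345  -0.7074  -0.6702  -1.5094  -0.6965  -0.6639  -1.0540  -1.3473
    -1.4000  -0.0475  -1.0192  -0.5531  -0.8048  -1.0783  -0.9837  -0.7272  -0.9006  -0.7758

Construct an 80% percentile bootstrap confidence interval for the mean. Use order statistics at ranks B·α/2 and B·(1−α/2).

(-1.4000, -0.6034)

Sorted replicates: -1.5094, -1.4000, -1.3473, -1.1322, -1.0783, -1.0540, -1.0192, -0.9837, -0.9345, -0.9006, -0.8048, -0.7758, -0.7272, -0.7074, -0.6965, -0.6702, -0.6639, -0.6034, -0.5531, -0.0475
α = 0.20; lower rank = 20 × 0.100 = 2; upper rank = 20 × 0.900 = 18.
The 2nd smallest replicate is -1.4000; the 18th is -0.6034.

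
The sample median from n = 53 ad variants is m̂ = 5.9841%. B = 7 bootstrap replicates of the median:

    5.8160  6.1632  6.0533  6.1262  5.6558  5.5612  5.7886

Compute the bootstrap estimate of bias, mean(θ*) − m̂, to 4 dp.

bias = −0.1035

mean(θ*) = (5.8160 + 6.1632 + 6.0533 + 6.1262 + 5.6558 + 5.5612 + 5.7886) / 7 = 5.88061
bias = 5.88061 − 5.9841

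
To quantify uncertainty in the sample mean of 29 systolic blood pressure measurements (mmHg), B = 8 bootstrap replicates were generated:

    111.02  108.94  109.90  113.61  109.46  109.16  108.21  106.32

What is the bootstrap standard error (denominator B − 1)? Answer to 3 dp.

SE* = 2.122

Bootstrap SE is the standard deviation of the 8 replicate means.
Mean of replicates: (111.02 + 108.94 + 109.90 + 113.61 + 109.46 + 109.16 + 108.21 + 106.32) / 8 = 876.6200 / 8 = 109.5775
Sum of squared deviations: (+1.4425)² + (−0.6375)² + (+0.3225)² + (+4.0325)² + (−0.1175)² + (−0.4175)² + (−1.3675)² + (−3.2575)² = 31.5218
Variance = 31.5218 / 7 = 4.5031
SE* = √4.5031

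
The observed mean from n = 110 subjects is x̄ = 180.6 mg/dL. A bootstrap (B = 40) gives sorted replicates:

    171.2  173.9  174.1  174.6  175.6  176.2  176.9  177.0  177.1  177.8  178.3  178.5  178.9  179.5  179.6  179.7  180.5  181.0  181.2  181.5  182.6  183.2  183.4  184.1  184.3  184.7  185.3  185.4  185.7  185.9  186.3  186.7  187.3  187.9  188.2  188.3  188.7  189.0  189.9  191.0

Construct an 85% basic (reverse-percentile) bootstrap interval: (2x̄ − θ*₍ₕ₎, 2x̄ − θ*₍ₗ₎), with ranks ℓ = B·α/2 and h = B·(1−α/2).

Percentile endpoints at ranks 3 and 37: θ*₍3₎ = 174.1, θ*₍37₎ = 188.7.
Basic interval reflects these around x̄:
  lower = 2 × 180.6 − 188.7 = 172.5
  upper = 2 × 180.6 − 174.1 = 187.1

(172.5, 187.1)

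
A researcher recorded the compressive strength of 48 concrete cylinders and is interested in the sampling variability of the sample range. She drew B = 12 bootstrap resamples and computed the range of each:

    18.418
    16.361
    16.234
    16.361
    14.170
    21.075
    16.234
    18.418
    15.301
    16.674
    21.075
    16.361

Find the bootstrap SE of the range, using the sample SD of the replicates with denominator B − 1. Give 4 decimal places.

Bootstrap SE is the standard deviation of the 12 replicate ranges.
Mean of replicates: (18.418 + 16.361 + 16.234 + 16.361 + 14.170 + 21.075 + 16.234 + 18.418 + 15.301 + 16.674 + 21.075 + 16.361) / 12 = 206.68200 / 12 = 17.22350
Sum of squared deviations: (+1.19450)² + (−0.86250)² + (−0.98950)² + (−0.86250)² + (−3.05350)² + (+3.85150)² + (−0.98950)² + (+1.19450)² + (−1.92250)² + (−0.54950)² + (+3.85150)² + (−0.86250)² = 50.03352
Variance = 50.03352 / 11 = 4.54850
SE* = √4.54850

SE* = 2.1327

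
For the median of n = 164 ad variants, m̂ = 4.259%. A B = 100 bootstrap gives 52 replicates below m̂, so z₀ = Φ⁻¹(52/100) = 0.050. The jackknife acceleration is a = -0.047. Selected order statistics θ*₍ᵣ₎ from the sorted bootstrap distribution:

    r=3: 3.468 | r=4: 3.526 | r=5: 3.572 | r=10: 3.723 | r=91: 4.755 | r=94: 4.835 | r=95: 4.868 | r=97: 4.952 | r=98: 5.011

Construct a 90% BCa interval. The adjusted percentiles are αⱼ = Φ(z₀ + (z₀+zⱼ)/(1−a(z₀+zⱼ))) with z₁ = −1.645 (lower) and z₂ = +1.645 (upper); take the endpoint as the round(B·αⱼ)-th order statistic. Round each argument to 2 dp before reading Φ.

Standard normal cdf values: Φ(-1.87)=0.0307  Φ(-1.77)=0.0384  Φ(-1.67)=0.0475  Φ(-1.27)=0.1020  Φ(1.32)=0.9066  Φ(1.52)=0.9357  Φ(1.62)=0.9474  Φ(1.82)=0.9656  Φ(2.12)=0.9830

(3.572, 4.868)

Lower: z₀ + z₁ = 0.050 + (-1.645) = -1.595; 1 − a(z₀+z₁) = 1 − (-0.047)(-1.595) = 0.9250; argument = 0.050 + (-1.595)/0.9250 = -1.6743 → -1.67.
α₁ = Φ(-1.67) = 0.0475; rank = round(100 × 0.0475) = 5; θ*₍5₎ = 3.572.
Upper: z₀ + z₂ = 1.695; 1 − a(z₀+z₂) = 1.0797; argument = 1.6199 → 1.62; α₂ = 0.9474; rank = 95; θ*₍95₎ = 4.868.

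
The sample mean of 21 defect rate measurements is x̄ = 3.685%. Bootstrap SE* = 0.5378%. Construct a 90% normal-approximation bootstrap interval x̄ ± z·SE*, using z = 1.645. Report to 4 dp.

(2.8003, 4.5697)

Margin = 1.645 × 0.5378 = 0.88468
Interval: 3.685 ± 0.88468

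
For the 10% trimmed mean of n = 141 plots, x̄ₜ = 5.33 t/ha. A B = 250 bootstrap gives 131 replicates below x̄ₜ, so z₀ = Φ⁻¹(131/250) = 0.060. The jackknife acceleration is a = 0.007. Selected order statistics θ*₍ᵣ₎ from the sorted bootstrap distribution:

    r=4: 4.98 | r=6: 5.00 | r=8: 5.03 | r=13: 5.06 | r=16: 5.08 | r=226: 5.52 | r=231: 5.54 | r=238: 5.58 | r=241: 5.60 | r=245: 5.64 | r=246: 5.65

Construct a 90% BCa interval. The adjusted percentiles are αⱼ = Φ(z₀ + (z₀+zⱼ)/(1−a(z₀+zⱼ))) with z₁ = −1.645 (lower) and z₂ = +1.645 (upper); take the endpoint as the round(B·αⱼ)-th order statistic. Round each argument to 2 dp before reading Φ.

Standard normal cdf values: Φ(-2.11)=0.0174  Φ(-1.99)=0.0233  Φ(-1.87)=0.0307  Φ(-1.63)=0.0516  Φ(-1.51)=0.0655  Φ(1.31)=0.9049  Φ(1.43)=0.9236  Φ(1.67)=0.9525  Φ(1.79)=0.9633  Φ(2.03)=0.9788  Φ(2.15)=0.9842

Lower: z₀ + z₁ = 0.060 + (-1.645) = -1.585; 1 − a(z₀+z₁) = 1 − (0.007)(-1.585) = 1.0111; argument = 0.060 + (-1.585)/1.0111 = -1.5076 → -1.51.
α₁ = Φ(-1.51) = 0.0655; rank = round(250 × 0.0655) = 16; θ*₍16₎ = 5.08.
Upper: z₀ + z₂ = 1.705; 1 − a(z₀+z₂) = 0.9881; argument = 1.7856 → 1.79; α₂ = 0.9633; rank = 241; θ*₍241₎ = 5.60.

(5.08, 5.60)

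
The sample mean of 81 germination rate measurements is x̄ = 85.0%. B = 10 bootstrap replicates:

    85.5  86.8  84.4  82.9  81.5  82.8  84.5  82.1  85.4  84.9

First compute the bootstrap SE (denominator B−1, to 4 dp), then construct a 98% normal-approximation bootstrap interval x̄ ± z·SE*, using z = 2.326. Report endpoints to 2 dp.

(81.07, 88.93)

Mean of replicates = 84.0800; sum of squared deviations = 25.7160; SE* = √(25.7160/9) = 1.6904
Margin = 2.326 × 1.6904 = 3.932
Interval: 85.0 ± 3.932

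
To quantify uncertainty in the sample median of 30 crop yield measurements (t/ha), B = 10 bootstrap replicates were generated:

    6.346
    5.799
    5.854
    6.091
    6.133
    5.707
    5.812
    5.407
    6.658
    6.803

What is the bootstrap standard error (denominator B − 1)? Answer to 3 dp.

SE* = 0.437

Bootstrap SE is the standard deviation of the 10 replicate medians.
Mean of replicates: (6.346 + 5.799 + 5.854 + 6.091 + 6.133 + 5.707 + 5.812 + 5.407 + 6.658 + 6.803) / 10 = 60.6100 / 10 = 6.0610
Sum of squared deviations: (+0.2850)² + (−0.2620)² + (−0.2070)² + (+0.0300)² + (+0.0720)² + (−0.3540)² + (−0.2490)² + (−0.6540)² + (+0.5970)² + (+0.7420)² = 1.7208
Variance = 1.7208 / 9 = 0.1912
SE* = √0.1912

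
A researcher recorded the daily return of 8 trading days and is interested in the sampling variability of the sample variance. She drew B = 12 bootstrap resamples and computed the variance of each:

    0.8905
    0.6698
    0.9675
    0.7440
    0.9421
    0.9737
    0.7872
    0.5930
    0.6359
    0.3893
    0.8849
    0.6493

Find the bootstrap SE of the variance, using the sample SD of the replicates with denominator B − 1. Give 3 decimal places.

SE* = 0.180

Bootstrap SE is the standard deviation of the 12 replicate variances.
Mean of replicates: (0.8905 + 0.6698 + 0.9675 + 0.7440 + 0.9421 + 0.9737 + 0.7872 + 0.5930 + 0.6359 + 0.3893 + 0.8849 + 0.6493) / 12 = 9.12720 / 12 = 0.76060
Sum of squared deviations: (+0.12990)² + (−0.09080)² + (+0.20690)² + (−0.01660)² + (+0.18150)² + (+0.21310)² + (+0.02660)² + (−0.16760)² + (−0.12470)² + (−0.37130)² + (+0.12430)² + (−0.11130)² = 0.35660
Variance = 0.35660 / 11 = 0.03242
SE* = √0.03242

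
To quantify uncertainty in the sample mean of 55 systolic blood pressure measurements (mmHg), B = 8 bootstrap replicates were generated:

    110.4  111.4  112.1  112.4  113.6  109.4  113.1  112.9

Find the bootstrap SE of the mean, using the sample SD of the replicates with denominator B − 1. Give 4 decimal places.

Bootstrap SE is the standard deviation of the 8 replicate means.
Mean of replicates: (110.4 + 111.4 + 112.1 + 112.4 + 113.6 + 109.4 + 113.1 + 112.9) / 8 = 895.30000 / 8 = 111.91250
Sum of squared deviations: (−1.51250)² + (−0.51250)² + (+0.18750)² + (+0.48750)² + (+1.68750)² + (−2.51250)² + (+1.18750)² + (+0.98750)² = 14.36875
Variance = 14.36875 / 7 = 2.05268
SE* = √2.05268

SE* = 1.4327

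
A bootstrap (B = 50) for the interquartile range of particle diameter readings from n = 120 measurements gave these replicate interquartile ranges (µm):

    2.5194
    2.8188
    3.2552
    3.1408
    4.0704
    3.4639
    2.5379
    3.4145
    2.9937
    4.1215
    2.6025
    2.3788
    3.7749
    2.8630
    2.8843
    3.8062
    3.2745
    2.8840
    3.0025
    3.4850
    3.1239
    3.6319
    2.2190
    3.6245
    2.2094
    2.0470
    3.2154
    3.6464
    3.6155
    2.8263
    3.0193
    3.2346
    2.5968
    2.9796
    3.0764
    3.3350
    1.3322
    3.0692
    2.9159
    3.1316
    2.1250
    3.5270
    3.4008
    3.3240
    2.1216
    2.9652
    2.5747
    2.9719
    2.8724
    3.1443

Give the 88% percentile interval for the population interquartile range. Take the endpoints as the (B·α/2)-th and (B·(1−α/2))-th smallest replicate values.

(2.1216, 3.7749)

Sorted replicates: 1.3322, 2.0470, 2.1216, 2.1250, 2.2094, 2.2190, 2.3788, 2.5194, 2.5379, 2.5747, 2.5968, 2.6025, 2.8188, 2.8263, 2.8630, 2.8724, 2.8840, 2.8843, 2.9159, 2.9652, 2.9719, 2.9796, 2.9937, 3.0025, 3.0193, 3.0692, 3.0764, 3.1239, 3.1316, 3.1408, 3.1443, 3.2154, 3.2346, 3.2552, 3.2745, 3.3240, 3.3350, 3.4008, 3.4145, 3.4639, 3.4850, 3.5270, 3.6155, 3.6245, 3.6319, 3.6464, 3.7749, 3.8062, 4.0704, 4.1215
α = 0.12; lower rank = 50 × 0.060 = 3; upper rank = 50 × 0.940 = 47.
The 3rd smallest replicate is 2.1216; the 47th is 3.7749.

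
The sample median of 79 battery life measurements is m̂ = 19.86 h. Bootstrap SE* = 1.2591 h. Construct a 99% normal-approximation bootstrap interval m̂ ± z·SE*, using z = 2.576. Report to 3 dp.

Margin = 2.576 × 1.2591 = 3.2434
Interval: 19.86 ± 3.2434

(16.617, 23.103)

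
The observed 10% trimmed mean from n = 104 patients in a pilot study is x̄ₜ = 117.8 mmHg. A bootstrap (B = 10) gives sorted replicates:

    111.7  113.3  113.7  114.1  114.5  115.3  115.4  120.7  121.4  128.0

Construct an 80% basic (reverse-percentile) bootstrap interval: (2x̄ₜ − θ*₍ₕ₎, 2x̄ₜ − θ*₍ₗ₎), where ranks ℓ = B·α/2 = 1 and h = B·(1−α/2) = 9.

(114.2, 123.9)

Percentile endpoints at ranks 1 and 9: θ*₍1₎ = 111.7, θ*₍9₎ = 121.4.
Basic interval reflects these around x̄ₜ:
  lower = 2 × 117.8 − 121.4 = 114.2
  upper = 2 × 117.8 − 111.7 = 123.9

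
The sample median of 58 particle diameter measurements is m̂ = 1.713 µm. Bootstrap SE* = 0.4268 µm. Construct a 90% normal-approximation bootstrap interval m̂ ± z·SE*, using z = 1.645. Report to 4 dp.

(1.0109, 2.4151)

Margin = 1.645 × 0.4268 = 0.70209
Interval: 1.713 ± 0.70209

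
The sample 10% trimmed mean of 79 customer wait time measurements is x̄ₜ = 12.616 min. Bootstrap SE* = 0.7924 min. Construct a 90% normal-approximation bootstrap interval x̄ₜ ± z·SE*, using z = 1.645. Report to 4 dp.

(11.3125, 13.9195)

Margin = 1.645 × 0.7924 = 1.30350
Interval: 12.616 ± 1.30350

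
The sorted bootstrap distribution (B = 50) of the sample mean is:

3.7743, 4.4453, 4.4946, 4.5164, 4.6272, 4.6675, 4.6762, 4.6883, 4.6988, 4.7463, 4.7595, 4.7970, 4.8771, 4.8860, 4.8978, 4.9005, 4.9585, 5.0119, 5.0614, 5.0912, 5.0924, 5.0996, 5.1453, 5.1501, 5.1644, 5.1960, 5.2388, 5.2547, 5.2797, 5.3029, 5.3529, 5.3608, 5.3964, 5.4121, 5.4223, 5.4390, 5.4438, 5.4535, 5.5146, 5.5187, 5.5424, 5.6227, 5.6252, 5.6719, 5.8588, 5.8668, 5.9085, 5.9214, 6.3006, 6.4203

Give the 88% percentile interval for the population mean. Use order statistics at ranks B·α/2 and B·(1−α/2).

(4.4946, 5.9085)

α = 0.12; lower rank = 50 × 0.060 = 3; upper rank = 50 × 0.940 = 47.
The 3rd smallest replicate is 4.4946; the 47th is 5.9085.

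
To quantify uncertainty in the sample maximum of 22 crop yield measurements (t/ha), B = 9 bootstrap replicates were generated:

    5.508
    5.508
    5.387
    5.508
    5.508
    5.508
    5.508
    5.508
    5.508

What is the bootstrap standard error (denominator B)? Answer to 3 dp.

SE* = 0.038

Bootstrap SE is the standard deviation of the 9 replicate maximums.
Mean of replicates: (5.508 + 5.508 + 5.387 + 5.508 + 5.508 + 5.508 + 5.508 + 5.508 + 5.508) / 9 = 49.45100 / 9 = 5.49456
Sum of squared deviations: (+0.01344)² + (+0.01344)² + (−0.10756)² + (+0.01344)² + (+0.01344)² + (+0.01344)² + (+0.01344)² + (+0.01344)² + (+0.01344)² = 0.01301
Variance = 0.01301 / 9 = 0.00145
SE* = √0.00145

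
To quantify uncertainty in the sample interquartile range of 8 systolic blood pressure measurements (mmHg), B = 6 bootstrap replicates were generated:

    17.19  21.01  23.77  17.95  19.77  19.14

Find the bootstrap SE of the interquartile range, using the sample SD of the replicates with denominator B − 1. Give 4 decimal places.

Bootstrap SE is the standard deviation of the 6 replicate interquartile ranges.
Mean of replicates: (17.19 + 21.01 + 23.77 + 17.95 + 19.77 + 19.14) / 6 = 118.83000 / 6 = 19.80500
Sum of squared deviations: (−2.61500)² + (+1.20500)² + (+3.96500)² + (−1.85500)² + (−0.03500)² + (−0.66500)² = 27.89595
Variance = 27.89595 / 5 = 5.57919
SE* = √5.57919

SE* = 2.3620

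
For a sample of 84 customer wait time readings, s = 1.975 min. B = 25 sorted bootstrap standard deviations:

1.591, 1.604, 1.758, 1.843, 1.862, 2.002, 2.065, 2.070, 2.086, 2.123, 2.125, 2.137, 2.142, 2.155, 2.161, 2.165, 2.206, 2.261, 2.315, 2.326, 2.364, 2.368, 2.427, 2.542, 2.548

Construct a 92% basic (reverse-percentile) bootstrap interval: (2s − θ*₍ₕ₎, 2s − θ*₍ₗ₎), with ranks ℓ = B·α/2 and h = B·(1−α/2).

(1.408, 2.359)

Percentile endpoints at ranks 1 and 24: θ*₍1₎ = 1.591, θ*₍24₎ = 2.542.
Basic interval reflects these around s:
  lower = 2 × 1.975 − 2.542 = 1.408
  upper = 2 × 1.975 − 1.591 = 2.359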